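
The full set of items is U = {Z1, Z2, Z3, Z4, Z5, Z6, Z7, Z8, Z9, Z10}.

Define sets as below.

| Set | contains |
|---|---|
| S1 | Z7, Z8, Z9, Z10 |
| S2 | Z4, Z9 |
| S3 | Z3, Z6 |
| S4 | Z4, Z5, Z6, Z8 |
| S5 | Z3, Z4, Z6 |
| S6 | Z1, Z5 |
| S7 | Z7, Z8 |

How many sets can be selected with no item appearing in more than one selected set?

4

S2, S3, S6, S7 are pairwise disjoint (S2={Z4,Z9}; S3={Z3,Z6}; S6={Z1,Z5}; S7={Z7,Z8}).
Every remaining set overlaps one of these, and no 5 of the listed sets are pairwise disjoint, so 4 is the maximum.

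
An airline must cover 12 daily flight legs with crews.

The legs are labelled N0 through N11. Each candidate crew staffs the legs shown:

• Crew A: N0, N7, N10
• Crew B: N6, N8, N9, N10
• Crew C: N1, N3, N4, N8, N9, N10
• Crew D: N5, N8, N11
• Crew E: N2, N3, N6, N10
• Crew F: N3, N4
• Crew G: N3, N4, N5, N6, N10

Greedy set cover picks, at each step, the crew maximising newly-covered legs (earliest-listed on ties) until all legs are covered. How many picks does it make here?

Greedy: pick C (covers 6 new) → pick A (covers 2 new) → pick D (covers 2 new) → pick E (covers 2 new). Total picks: 4.

4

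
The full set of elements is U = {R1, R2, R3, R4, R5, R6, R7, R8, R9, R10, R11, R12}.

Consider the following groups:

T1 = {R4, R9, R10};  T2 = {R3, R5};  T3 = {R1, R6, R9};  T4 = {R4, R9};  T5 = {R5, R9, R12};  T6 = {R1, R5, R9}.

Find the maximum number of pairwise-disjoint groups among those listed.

T2, T4 are pairwise disjoint (T2={R3,R5}; T4={R4,R9}).
Every remaining group overlaps one of these, and no 3 of the listed groups are pairwise disjoint, so 2 is the maximum.

2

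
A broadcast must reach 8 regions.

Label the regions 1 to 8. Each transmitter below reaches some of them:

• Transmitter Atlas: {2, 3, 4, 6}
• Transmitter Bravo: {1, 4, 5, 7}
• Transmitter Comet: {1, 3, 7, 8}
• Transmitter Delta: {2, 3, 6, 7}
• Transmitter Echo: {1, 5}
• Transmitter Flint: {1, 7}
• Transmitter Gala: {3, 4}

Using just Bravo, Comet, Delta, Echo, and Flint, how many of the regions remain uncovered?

0

Union of Bravo, Comet, Delta, Echo, Flint = {1, 2, 3, 4, 5, 6, 7, 8} — that's every region, so 0 are uncovered.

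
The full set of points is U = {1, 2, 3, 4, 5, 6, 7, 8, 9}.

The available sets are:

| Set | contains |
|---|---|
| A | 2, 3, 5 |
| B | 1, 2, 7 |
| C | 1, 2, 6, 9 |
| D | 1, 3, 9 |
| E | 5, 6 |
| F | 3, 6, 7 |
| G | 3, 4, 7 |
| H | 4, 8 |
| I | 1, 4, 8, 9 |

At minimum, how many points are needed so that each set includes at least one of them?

4

The 4 points {1, 4, 5, 7} hit every set.
No choice of 3 points meets every set, so 4 is the minimum.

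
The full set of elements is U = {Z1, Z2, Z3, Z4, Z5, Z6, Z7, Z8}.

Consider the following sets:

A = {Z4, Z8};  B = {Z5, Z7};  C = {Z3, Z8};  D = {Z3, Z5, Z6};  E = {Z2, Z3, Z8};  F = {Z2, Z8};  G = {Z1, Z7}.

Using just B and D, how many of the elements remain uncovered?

4

Union of B, D = {Z3, Z5, Z6, Z7}.
Not covered: Z1, Z2, Z4, Z8 — 4 elements.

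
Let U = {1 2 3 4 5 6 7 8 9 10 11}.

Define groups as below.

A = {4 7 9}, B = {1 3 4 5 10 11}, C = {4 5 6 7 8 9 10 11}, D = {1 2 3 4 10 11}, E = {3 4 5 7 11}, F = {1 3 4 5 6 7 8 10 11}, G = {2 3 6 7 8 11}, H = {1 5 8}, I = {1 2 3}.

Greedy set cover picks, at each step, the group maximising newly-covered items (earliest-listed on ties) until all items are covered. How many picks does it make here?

3

Greedy: pick F (covers 9 new) → pick A (covers 1 new) → pick D (covers 1 new). Total picks: 3.
(The true minimum cover uses only 2 groups, so greedy is not optimal here.)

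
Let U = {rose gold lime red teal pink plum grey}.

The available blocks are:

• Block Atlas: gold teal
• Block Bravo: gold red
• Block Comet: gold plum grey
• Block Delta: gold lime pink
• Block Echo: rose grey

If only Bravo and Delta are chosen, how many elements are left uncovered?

Union of Bravo, Delta = {gold, lime, red, pink}.
Not covered: rose, teal, plum, grey — 4 elements.

4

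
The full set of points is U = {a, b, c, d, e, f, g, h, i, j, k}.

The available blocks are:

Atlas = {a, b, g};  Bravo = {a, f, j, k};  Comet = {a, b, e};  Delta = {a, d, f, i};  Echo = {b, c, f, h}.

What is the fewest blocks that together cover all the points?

5

Atlas and Bravo and Comet and Delta and Echo together: Atlas ∪ Bravo ∪ Comet ∪ Delta ∪ Echo = {a, b, c, d, e, f, g, h, i, j, k} — every point is covered.
No 4 of the 5 blocks cover everything (all 5 combinations miss at least one point), so 5 is optimal.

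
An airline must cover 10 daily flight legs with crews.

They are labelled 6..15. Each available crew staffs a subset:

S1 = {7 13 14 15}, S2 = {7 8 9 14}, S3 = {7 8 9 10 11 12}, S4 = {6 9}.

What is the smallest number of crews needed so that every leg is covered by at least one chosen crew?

3

Take {S1, S3, S4}. Their union is {6, 7, 8, 9, 10, 11, 12, 13, 14, 15}, which is all 10 legs.
Only S4 contains 6, so S4 is forced; the remaining 8 legs need at least 2 more crews (each remaining crew adds at most 5) — so at least 3 crews are needed, and 3 is optimal.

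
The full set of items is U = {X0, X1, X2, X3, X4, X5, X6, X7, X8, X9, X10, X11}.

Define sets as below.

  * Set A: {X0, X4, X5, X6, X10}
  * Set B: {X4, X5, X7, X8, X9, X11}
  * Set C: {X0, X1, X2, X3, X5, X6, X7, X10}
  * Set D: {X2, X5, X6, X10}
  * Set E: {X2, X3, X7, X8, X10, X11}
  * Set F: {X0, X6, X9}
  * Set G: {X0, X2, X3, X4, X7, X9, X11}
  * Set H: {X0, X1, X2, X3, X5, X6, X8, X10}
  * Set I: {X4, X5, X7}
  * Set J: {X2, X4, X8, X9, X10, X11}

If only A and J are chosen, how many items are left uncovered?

Union of A, J = {X0, X2, X4, X5, X6, X8, X9, X10, X11}.
Not covered: X1, X3, X7 — 3 items.

3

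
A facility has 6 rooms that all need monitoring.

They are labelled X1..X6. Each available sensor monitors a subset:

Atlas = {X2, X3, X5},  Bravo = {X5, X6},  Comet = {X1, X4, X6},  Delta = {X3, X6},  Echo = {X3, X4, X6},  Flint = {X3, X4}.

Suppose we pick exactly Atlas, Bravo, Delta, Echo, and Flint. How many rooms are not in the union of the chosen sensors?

Union of Atlas, Bravo, Delta, Echo, Flint = {X2, X3, X4, X5, X6}.
Not covered: X1 — 1 room.

1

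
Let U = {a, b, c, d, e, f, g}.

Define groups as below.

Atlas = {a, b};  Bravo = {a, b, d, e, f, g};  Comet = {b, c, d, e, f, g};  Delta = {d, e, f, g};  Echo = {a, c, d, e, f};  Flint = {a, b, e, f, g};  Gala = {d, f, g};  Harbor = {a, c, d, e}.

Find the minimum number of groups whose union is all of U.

Bravo and Comet together: Bravo ∪ Comet = {a, b, c, d, e, f, g} — every point is covered.
No single group has all 7 points (the largest, Bravo, has 6), so 2 is optimal.

2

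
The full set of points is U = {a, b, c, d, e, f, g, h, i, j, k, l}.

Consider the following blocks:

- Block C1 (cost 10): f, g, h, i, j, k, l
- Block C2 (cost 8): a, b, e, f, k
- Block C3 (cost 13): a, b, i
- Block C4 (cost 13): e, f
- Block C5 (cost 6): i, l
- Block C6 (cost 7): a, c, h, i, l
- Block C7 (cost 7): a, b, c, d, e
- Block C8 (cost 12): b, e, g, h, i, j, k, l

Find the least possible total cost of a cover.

C1, C7 together cover every point (C1 ∪ C7 = {a, b, c, d, e, f, g, h, i, j, k, l}); total cost 10 + 7 = 17.
The greedy pick C6, C2, C1, C7 costs 32; no covering selection beats 17.

17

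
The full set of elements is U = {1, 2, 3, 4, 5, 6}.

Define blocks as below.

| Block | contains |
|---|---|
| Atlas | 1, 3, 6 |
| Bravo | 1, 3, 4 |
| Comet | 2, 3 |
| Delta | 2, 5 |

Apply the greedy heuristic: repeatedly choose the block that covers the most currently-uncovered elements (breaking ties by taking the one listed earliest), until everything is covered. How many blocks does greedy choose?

3

Greedy: pick Atlas (covers 3 new) → pick Delta (covers 2 new) → pick Bravo (covers 1 new). Total picks: 3.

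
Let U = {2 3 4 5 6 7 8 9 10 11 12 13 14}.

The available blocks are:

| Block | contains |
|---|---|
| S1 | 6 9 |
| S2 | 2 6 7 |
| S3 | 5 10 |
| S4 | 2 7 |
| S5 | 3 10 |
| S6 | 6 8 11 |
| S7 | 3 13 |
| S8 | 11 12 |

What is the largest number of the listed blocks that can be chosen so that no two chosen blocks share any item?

5

S1, S3, S4, S7, S8 are pairwise disjoint (S1={6,9}; S3={5,10}; S4={2,7}; S7={3,13}; S8={11,12}).
Every remaining block overlaps one of these, and no 6 of the listed blocks are pairwise disjoint, so 5 is the maximum.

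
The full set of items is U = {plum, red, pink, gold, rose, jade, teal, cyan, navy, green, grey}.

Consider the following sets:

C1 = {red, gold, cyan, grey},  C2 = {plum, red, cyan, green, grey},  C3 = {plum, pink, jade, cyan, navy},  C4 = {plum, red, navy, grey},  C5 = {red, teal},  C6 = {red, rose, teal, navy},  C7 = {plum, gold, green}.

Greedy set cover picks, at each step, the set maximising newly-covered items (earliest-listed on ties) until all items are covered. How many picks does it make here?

Greedy: pick C2 (covers 5 new) → pick C3 (covers 3 new) → pick C6 (covers 2 new) → pick C1 (covers 1 new). Total picks: 4.

4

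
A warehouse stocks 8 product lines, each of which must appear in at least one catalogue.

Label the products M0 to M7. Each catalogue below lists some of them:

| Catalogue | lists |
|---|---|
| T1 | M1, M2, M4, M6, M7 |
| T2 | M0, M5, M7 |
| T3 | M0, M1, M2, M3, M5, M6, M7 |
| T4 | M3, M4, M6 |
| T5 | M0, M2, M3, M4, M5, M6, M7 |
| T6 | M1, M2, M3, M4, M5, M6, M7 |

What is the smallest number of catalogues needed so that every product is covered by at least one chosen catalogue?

Take {T2, T6}. Their union is {M0, M1, M2, M3, M4, M5, M6, M7}, which is all 8 products.
No single catalogue has all 8 products (the largest, T3, has 7), so 2 is optimal.

2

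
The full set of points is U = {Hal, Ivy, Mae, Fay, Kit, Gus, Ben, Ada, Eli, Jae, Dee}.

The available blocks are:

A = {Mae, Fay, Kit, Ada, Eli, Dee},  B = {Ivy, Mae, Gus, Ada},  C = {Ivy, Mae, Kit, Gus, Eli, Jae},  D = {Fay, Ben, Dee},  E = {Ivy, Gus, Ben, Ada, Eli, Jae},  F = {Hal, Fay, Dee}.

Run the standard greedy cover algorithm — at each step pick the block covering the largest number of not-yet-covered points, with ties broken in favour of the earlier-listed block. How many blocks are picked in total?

3

Greedy: pick A (covers 6 new) → pick E (covers 4 new) → pick F (covers 1 new). Total picks: 3.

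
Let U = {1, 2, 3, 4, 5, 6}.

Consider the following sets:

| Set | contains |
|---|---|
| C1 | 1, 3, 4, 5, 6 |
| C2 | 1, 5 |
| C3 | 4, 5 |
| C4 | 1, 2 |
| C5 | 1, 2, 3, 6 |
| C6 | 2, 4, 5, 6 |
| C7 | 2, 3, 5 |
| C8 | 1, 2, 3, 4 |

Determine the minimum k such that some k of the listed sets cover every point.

2

Take {C3, C5}. Their union is {1, 2, 3, 4, 5, 6}, which is all 6 points.
No single set has all 6 points (the largest, C1, has 5), so 2 is optimal.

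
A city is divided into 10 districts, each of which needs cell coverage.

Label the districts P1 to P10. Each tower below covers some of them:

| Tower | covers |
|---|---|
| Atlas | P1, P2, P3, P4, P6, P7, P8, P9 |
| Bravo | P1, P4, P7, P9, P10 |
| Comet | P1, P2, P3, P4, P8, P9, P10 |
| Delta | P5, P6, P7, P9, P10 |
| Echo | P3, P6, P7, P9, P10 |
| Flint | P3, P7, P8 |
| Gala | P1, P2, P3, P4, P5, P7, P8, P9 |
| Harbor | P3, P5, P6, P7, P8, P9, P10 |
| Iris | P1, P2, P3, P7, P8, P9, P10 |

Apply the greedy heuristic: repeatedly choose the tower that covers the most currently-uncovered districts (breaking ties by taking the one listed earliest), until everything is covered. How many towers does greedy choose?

Greedy: pick Atlas (covers 8 new) → pick Delta (covers 2 new). Total picks: 2.

2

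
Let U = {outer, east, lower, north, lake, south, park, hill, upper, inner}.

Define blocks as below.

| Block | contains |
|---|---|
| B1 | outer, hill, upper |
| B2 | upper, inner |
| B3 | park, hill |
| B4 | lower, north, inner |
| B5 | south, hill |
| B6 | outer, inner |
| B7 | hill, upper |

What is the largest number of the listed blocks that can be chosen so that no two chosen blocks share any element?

B4, B5 are pairwise disjoint (B4={lower,north,inner}; B5={south,hill}).
Every remaining block overlaps one of these, and no 3 of the listed blocks are pairwise disjoint, so 2 is the maximum.

2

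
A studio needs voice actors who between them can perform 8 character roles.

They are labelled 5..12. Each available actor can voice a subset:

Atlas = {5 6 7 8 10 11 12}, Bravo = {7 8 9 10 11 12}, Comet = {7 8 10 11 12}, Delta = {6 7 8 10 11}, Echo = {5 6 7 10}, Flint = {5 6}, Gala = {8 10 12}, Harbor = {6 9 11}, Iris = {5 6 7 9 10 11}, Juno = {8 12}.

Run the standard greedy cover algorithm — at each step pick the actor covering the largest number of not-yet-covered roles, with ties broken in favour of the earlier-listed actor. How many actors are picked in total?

Greedy: pick Atlas (covers 7 new) → pick Bravo (covers 1 new). Total picks: 2.

2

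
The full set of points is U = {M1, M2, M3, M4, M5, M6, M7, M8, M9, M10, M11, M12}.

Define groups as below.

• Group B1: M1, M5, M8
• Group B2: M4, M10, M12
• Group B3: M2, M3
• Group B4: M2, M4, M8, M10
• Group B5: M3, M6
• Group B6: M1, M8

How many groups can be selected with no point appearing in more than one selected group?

3

B1, B2, B3 are pairwise disjoint (B1={M1,M5,M8}; B2={M4,M10,M12}; B3={M2,M3}).
Every remaining group overlaps one of these, and no 4 of the listed groups are pairwise disjoint, so 3 is the maximum.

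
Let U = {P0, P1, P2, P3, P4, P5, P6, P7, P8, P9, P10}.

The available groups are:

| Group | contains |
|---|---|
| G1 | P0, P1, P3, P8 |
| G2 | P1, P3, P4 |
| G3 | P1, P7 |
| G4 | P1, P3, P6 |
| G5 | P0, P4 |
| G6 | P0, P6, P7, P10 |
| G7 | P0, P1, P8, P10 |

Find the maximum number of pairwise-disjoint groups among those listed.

2

G2, G6 are pairwise disjoint (G2={P1,P3,P4}; G6={P0,P6,P7,P10}).
Every remaining group overlaps one of these, and no 3 of the listed groups are pairwise disjoint, so 2 is the maximum.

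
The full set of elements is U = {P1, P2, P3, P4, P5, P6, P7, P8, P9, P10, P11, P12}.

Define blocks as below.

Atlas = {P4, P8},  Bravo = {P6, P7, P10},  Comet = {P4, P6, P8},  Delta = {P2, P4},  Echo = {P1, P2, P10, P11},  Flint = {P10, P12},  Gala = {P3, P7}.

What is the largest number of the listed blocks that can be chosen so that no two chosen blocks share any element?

3

Comet, Echo, Gala are pairwise disjoint (Comet={P4,P6,P8}; Echo={P1,P2,P10,P11}; Gala={P3,P7}).
Every remaining block overlaps one of these, and no 4 of the listed blocks are pairwise disjoint, so 3 is the maximum.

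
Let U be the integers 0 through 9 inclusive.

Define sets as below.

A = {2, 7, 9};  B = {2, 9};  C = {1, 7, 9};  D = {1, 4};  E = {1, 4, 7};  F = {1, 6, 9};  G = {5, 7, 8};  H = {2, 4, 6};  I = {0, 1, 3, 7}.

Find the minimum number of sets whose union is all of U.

4

Take {C, G, H, I}. Their union is {0, 1, 2, 3, 4, 5, 6, 7, 8, 9}, which is all 10 elements.
Only G contains 5, so G is forced; the remaining 7 elements need at least 3 more sets (each remaining set adds at most 3) — so at least 4 sets are needed, and 4 is optimal.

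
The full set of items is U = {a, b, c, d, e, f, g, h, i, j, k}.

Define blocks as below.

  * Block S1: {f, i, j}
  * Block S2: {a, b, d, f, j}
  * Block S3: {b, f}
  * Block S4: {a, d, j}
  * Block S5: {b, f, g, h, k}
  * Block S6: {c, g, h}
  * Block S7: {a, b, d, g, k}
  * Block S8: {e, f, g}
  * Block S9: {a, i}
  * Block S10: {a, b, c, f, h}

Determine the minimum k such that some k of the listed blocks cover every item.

4

Take {S1, S7, S8, S10}. Their union is {a, b, c, d, e, f, g, h, i, j, k}, which is all 11 items.
No 3 of the 10 blocks cover everything (all 120 combinations miss at least one item), so 4 is optimal.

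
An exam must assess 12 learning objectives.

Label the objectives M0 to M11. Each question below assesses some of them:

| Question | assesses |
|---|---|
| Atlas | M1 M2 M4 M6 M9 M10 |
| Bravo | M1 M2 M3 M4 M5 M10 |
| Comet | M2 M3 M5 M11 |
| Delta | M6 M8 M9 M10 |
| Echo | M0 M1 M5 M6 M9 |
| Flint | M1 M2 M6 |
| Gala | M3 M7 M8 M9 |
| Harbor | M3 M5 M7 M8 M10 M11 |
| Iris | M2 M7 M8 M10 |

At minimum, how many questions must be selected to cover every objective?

3

Atlas and Echo and Harbor together: Atlas ∪ Echo ∪ Harbor = {M0, M1, M2, M3, M4, M5, M6, M7, M8, M9, M10, M11} — every objective is covered.
Only Echo contains M0, so Echo is forced; the remaining 7 objectives need at least 2 more questions (each remaining question adds at most 5) — so at least 3 questions are needed, and 3 is optimal.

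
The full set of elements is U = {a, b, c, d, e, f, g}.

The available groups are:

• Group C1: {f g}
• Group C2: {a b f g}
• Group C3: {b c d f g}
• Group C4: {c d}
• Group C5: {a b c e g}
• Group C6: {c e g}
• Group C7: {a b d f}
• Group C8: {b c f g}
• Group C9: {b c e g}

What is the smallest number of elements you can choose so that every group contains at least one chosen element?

The 2 elements {d, g} hit every group.
The groups C1, C4 are pairwise disjoint, so any hitting set needs a separate element for each — at least 2. Hence 2 is optimal.

2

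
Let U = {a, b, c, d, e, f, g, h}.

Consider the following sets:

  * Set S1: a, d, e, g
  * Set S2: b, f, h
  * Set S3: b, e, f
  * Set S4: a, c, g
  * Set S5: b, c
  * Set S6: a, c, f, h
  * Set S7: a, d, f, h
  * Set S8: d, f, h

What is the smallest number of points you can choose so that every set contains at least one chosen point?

Take T = {a, b, d}. Each listed set contains at least one of these, so T is a hitting set of size 3.
No choice of 2 points meets every set, so 3 is the minimum.

3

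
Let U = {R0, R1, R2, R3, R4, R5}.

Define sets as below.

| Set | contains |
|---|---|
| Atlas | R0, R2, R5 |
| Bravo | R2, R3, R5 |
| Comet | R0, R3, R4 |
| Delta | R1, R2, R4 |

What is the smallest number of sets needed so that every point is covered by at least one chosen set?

Take {Bravo, Comet, Delta}. Their union is {R0, R1, R2, R3, R4, R5}, which is all 6 points.
Only Delta contains R1, so Delta is forced; the remaining 3 points need at least 2 more sets (each remaining set adds at most 2) — so at least 3 sets are needed, and 3 is optimal.

3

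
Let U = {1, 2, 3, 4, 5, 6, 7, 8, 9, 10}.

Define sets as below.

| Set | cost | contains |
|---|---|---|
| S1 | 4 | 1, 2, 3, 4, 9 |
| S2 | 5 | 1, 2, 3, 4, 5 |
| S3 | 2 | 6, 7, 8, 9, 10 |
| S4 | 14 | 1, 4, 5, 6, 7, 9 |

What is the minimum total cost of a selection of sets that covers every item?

S2, S3 together cover every item (S2 ∪ S3 = {1, 2, 3, 4, 5, 6, 7, 8, 9, 10}); total cost 5 + 2 = 7.
The greedy pick S3, S1, S2 costs 11; no covering selection beats 7.

7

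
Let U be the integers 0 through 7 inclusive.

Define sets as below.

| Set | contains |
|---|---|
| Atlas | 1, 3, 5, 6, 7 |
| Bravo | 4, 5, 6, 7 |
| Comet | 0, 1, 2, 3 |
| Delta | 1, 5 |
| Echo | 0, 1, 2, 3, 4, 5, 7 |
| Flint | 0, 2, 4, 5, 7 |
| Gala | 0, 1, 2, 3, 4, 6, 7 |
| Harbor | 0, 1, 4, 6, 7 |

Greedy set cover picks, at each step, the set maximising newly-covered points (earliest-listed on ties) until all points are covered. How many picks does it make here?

Greedy: pick Echo (covers 7 new) → pick Atlas (covers 1 new). Total picks: 2.

2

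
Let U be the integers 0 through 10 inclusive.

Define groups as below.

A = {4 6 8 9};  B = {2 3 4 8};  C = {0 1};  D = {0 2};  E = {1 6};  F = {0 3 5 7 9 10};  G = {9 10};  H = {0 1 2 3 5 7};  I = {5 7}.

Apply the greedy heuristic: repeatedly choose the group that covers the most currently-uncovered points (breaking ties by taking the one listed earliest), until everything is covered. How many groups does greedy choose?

Greedy: pick F (covers 6 new) → pick A (covers 3 new) → pick H (covers 2 new). Total picks: 3.

3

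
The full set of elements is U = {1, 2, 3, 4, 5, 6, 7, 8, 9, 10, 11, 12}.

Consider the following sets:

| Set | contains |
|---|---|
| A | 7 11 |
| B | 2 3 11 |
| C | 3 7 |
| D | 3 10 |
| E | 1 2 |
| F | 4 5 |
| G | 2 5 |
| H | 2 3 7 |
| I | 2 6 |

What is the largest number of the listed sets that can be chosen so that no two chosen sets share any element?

4

A, D, E, F are pairwise disjoint (A={7,11}; D={3,10}; E={1,2}; F={4,5}).
Every remaining set overlaps one of these, and no 5 of the listed sets are pairwise disjoint, so 4 is the maximum.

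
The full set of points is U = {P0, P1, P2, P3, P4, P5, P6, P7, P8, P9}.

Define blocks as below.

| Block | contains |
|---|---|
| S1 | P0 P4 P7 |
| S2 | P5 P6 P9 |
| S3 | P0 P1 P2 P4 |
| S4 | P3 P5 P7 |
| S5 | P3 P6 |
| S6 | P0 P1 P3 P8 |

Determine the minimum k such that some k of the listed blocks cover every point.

S2, S3, S4, and S6 cover everything between them: the union {P0, P1, P2, P3, P4, P5, P6, P7, P8, P9} is all of U.
No 3 of the 6 blocks cover everything (all 20 combinations miss at least one point), so 4 is optimal.

4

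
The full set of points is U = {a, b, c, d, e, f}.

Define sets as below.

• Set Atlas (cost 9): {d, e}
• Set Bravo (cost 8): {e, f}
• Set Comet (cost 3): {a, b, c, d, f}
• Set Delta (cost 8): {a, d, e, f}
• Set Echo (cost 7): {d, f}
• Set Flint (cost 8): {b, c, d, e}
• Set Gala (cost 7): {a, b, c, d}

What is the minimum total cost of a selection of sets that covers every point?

11

Comet, Flint together cover every point (Comet ∪ Flint = {a, b, c, d, e, f}); total cost 3 + 8 = 11.
No covering selection has total cost below 11.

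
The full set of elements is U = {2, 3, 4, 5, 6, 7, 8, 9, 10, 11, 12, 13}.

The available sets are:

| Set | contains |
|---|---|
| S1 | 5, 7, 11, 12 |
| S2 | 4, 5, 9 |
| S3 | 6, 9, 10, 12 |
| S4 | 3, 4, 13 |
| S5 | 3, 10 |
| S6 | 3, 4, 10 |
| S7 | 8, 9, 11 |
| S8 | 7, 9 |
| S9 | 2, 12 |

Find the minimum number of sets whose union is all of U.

S1 and S3 and S4 and S7 and S9 together: S1 ∪ S3 ∪ S4 ∪ S7 ∪ S9 = {2, 3, 4, 5, 6, 7, 8, 9, 10, 11, 12, 13} — every element is covered.
Only S9 contains 2, so S9 is forced; the remaining 10 elements need at least 4 more sets (each remaining set adds at most 3) — so at least 5 sets are needed, and 5 is optimal.

5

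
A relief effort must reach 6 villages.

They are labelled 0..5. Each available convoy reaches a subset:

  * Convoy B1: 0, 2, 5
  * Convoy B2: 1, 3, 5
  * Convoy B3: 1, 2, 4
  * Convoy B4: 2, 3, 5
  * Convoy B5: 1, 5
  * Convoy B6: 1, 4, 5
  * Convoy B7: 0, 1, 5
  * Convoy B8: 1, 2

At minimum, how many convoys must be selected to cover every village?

3

Take {B3, B4, B7}. Their union is {0, 1, 2, 3, 4, 5}, which is all 6 villages.
No 2 of the 8 convoys cover everything (all 28 combinations miss at least one village), so 3 is optimal.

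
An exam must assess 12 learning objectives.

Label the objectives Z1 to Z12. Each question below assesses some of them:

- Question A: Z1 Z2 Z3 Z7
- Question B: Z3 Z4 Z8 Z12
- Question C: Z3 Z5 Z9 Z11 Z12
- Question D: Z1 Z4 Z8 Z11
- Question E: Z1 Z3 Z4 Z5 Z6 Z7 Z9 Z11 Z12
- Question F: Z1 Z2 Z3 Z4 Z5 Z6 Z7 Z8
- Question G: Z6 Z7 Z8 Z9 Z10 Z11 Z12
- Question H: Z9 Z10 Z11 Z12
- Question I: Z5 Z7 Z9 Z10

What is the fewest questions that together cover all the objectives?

F and H together: F ∪ H = {Z1, Z2, Z3, Z4, Z5, Z6, Z7, Z8, Z9, Z10, Z11, Z12} — every objective is covered.
No single question has all 12 objectives (the largest, E, has 9), so 2 is optimal.

2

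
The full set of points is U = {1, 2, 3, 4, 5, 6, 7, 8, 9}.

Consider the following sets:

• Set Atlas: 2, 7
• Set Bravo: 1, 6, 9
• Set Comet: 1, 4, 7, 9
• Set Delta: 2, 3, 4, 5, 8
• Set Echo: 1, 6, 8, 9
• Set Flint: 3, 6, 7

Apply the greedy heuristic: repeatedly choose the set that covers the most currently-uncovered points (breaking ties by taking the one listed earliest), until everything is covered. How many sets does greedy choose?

Greedy: pick Delta (covers 5 new) → pick Bravo (covers 3 new) → pick Atlas (covers 1 new). Total picks: 3.

3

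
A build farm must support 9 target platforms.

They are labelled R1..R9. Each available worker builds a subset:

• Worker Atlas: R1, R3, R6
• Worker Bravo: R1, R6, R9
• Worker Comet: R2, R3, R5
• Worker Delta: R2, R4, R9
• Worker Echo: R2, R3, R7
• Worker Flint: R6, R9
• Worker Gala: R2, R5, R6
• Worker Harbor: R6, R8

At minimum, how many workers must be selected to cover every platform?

5

Take {Bravo, Comet, Delta, Echo, Harbor}. Their union is {R1, R2, R3, R4, R5, R6, R7, R8, R9}, which is all 9 platforms.
No 4 of the 8 workers cover everything (all 70 combinations miss at least one platform), so 5 is optimal.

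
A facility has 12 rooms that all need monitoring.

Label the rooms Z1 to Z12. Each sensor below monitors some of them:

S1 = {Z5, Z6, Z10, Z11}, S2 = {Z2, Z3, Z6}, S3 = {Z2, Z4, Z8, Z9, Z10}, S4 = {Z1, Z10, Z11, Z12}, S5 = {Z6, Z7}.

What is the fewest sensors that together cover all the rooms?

S1 and S2 and S3 and S4 and S5 together: S1 ∪ S2 ∪ S3 ∪ S4 ∪ S5 = {Z1, Z2, Z3, Z4, Z5, Z6, Z7, Z8, Z9, Z10, Z11, Z12} — every room is covered.
No 4 of the 5 sensors cover everything (all 5 combinations miss at least one room), so 5 is optimal.

5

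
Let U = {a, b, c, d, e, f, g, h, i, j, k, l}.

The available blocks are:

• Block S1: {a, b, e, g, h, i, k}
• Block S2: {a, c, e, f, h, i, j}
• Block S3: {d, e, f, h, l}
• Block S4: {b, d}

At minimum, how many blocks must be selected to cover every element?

3

S1 and S2 and S3 together: S1 ∪ S2 ∪ S3 = {a, b, c, d, e, f, g, h, i, j, k, l} — every element is covered.
Only S2 contains c, so S2 is forced; the remaining 5 elements need at least 2 more blocks (each remaining block adds at most 3) — so at least 3 blocks are needed, and 3 is optimal.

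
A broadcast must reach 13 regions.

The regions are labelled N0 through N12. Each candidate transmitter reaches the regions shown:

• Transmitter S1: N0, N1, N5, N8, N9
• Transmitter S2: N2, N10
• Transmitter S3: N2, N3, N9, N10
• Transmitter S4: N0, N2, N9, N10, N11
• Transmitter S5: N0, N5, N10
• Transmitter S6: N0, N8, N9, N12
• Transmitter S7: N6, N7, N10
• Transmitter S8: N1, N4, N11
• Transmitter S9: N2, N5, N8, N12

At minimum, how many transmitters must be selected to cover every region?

Take {S3, S5, S6, S7, S8}. Their union is {N0, N1, N2, N3, N4, N5, N6, N7, N8, N9, N10, N11, N12}, which is all 13 regions.
No 4 of the 9 transmitters cover everything (all 126 combinations miss at least one region), so 5 is optimal.

5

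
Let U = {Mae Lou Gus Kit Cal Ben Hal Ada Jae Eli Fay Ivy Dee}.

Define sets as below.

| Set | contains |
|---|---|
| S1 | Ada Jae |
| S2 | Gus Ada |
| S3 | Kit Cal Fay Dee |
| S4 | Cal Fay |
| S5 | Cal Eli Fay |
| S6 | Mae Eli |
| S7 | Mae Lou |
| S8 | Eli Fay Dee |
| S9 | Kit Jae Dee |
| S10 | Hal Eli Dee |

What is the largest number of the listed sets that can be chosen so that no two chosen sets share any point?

4

S2, S5, S7, S9 are pairwise disjoint (S2={Gus,Ada}; S5={Cal,Eli,Fay}; S7={Mae,Lou}; S9={Kit,Jae,Dee}).
Every remaining set overlaps one of these, and no 5 of the listed sets are pairwise disjoint, so 4 is the maximum.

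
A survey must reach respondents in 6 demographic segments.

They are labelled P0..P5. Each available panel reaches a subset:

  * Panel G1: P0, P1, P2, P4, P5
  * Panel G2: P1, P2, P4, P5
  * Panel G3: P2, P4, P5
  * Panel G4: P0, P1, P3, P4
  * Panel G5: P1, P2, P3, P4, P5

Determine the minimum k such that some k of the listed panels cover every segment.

2

G2 and G4 together: G2 ∪ G4 = {P0, P1, P2, P3, P4, P5} — every segment is covered.
No single panel has all 6 segments (the largest, G1, has 5), so 2 is optimal.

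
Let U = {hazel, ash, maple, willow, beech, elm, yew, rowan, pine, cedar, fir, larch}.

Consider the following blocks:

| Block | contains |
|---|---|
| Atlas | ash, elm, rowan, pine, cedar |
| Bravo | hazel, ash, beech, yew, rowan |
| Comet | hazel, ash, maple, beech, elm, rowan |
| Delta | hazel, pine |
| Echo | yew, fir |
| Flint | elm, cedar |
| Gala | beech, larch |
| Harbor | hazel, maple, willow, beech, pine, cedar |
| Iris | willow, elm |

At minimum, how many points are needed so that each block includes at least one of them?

Take H = {beech, elm, yew, pine}. Each listed block contains at least one of these, so H is a hitting set of size 4.
The blocks Delta, Echo, Flint, Gala are pairwise disjoint, so any hitting set needs a separate point for each — at least 4. Hence 4 is optimal.

4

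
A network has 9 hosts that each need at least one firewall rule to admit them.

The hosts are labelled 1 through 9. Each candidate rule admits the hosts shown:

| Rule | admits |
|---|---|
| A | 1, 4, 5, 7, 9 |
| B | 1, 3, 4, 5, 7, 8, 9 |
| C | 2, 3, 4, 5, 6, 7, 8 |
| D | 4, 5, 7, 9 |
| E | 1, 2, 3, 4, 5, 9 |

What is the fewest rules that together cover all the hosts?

2

A and C together: A ∪ C = {1, 2, 3, 4, 5, 6, 7, 8, 9} — every host is covered.
No single rule has all 9 hosts (the largest, B, has 7), so 2 is optimal.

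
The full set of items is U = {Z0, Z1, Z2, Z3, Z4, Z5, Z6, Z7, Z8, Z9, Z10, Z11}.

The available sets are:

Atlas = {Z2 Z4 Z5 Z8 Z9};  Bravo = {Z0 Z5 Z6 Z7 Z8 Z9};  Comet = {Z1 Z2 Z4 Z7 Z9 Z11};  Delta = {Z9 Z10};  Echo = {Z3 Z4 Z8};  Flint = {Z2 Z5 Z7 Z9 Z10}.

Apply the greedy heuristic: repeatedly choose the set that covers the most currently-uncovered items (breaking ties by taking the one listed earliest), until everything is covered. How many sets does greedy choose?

4

Greedy: pick Bravo (covers 6 new) → pick Comet (covers 4 new) → pick Delta (covers 1 new) → pick Echo (covers 1 new). Total picks: 4.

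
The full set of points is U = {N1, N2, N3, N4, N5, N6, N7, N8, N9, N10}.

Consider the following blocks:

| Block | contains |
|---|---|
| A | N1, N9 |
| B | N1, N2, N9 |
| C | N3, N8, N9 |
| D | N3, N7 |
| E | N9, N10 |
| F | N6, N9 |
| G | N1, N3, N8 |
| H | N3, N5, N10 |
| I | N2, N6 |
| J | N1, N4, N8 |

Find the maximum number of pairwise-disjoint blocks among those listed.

4

D, E, I, J are pairwise disjoint (D={N3,N7}; E={N9,N10}; I={N2,N6}; J={N1,N4,N8}).
Every remaining block overlaps one of these, and no 5 of the listed blocks are pairwise disjoint, so 4 is the maximum.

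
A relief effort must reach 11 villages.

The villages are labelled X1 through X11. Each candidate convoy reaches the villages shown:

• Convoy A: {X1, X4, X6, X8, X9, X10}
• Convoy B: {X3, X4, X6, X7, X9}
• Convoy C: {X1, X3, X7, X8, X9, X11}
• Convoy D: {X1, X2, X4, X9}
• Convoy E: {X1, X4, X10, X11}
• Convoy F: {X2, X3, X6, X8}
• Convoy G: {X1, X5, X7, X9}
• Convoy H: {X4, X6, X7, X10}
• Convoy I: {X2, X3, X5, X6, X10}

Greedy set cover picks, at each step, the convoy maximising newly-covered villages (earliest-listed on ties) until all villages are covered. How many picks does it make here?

Greedy: pick A (covers 6 new) → pick C (covers 3 new) → pick I (covers 2 new). Total picks: 3.

3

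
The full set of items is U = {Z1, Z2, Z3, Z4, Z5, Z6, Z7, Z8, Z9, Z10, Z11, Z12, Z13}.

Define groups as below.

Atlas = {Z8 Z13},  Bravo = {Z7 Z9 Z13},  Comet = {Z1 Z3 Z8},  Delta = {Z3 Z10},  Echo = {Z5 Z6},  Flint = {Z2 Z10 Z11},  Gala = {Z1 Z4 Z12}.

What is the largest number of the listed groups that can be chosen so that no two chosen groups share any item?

4

Atlas, Delta, Echo, Gala are pairwise disjoint (Atlas={Z8,Z13}; Delta={Z3,Z10}; Echo={Z5,Z6}; Gala={Z1,Z4,Z12}).
Every remaining group overlaps one of these, and no 5 of the listed groups are pairwise disjoint, so 4 is the maximum.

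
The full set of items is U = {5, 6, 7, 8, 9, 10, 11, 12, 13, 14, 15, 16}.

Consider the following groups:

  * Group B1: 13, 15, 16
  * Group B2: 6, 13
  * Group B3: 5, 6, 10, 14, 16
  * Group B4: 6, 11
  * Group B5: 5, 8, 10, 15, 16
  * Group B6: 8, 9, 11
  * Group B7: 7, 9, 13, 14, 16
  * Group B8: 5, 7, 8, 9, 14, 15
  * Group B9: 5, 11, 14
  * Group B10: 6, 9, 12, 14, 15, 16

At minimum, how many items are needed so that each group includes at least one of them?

H = {6, 8, 14, 15} meets every group (each contains at least one member of H), and |H| = 4.
No choice of 3 items meets every group, so 4 is the minimum.

4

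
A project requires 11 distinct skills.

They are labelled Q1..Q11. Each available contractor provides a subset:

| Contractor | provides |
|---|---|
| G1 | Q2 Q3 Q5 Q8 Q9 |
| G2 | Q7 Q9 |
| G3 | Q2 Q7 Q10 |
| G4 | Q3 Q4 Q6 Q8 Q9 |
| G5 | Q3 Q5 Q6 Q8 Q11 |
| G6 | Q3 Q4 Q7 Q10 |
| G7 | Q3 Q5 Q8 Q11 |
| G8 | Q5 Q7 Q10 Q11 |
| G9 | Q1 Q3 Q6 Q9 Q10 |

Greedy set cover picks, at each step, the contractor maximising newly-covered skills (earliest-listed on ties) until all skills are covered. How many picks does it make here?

4

Greedy: pick G1 (covers 5 new) → pick G6 (covers 3 new) → pick G5 (covers 2 new) → pick G9 (covers 1 new). Total picks: 4.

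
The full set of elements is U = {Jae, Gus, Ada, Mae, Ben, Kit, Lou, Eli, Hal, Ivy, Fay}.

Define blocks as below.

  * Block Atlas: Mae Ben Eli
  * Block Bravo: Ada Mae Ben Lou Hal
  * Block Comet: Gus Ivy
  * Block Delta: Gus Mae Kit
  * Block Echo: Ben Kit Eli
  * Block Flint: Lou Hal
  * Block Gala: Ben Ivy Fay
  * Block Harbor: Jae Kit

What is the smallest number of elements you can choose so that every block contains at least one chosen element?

The 4 elements {Kit, Eli, Hal, Ivy} hit every block.
The blocks Atlas, Comet, Flint, Harbor are pairwise disjoint, so any hitting set needs a separate element for each — at least 4. Hence 4 is optimal.

4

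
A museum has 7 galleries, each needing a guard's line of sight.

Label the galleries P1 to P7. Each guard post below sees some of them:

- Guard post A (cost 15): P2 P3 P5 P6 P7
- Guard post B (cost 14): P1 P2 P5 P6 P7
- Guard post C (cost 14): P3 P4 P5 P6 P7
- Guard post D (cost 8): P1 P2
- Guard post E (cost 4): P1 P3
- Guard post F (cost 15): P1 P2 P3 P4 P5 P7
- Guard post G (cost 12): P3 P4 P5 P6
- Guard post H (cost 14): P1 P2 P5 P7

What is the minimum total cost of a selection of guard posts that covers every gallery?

C, D together cover every gallery (C ∪ D = {P1, P2, P3, P4, P5, P6, P7}); total cost 14 + 8 = 22.
The greedy pick E, B, G costs 30; no covering selection beats 22.

22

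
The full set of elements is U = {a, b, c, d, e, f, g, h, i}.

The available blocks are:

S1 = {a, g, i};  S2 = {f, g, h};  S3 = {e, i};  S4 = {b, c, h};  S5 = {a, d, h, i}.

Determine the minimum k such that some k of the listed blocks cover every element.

4

Take {S2, S3, S4, S5}. Their union is {a, b, c, d, e, f, g, h, i}, which is all 9 elements.
Only S5 contains d, so S5 is forced; the remaining 5 elements need at least 3 more blocks (each remaining block adds at most 2) — so at least 4 blocks are needed, and 4 is optimal.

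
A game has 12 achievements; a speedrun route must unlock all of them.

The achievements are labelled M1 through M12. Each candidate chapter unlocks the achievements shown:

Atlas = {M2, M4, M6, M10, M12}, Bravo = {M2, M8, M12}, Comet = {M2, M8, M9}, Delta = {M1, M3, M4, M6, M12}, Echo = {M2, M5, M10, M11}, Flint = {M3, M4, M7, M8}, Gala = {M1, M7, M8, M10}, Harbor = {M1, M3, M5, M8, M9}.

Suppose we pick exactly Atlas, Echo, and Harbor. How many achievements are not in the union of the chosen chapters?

Union of Atlas, Echo, Harbor = {M1, M2, M3, M4, M5, M6, M8, M9, M10, M11, M12}.
Not covered: M7 — 1 achievement.

1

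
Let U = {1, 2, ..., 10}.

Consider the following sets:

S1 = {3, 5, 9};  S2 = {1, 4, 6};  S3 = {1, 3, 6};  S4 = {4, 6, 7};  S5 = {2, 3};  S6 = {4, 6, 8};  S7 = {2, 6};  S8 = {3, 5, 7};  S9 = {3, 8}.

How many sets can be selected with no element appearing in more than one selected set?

2

S6, S8 are pairwise disjoint (S6={4,6,8}; S8={3,5,7}).
Every remaining set overlaps one of these, and no 3 of the listed sets are pairwise disjoint, so 2 is the maximum.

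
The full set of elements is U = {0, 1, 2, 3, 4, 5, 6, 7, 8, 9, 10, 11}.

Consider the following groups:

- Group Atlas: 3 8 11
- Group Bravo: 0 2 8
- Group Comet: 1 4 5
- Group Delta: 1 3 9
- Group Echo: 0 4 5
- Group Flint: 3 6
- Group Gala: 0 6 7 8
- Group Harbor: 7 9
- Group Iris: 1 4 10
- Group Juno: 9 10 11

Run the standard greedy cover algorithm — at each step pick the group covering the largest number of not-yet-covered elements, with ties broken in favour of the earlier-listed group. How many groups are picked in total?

Greedy: pick Gala (covers 4 new) → pick Comet (covers 3 new) → pick Juno (covers 3 new) → pick Atlas (covers 1 new) → pick Bravo (covers 1 new). Total picks: 5.

5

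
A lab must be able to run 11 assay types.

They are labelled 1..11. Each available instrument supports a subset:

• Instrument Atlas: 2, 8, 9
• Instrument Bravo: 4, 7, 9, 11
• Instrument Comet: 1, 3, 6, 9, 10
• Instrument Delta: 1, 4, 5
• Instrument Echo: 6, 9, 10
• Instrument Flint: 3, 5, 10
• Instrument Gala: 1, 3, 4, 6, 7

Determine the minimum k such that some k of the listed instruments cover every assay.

Atlas and Bravo and Comet and Delta together: Atlas ∪ Bravo ∪ Comet ∪ Delta = {1, 2, 3, 4, 5, 6, 7, 8, 9, 10, 11} — every assay is covered.
No 3 of the 7 instruments cover everything (all 35 combinations miss at least one assay), so 4 is optimal.

4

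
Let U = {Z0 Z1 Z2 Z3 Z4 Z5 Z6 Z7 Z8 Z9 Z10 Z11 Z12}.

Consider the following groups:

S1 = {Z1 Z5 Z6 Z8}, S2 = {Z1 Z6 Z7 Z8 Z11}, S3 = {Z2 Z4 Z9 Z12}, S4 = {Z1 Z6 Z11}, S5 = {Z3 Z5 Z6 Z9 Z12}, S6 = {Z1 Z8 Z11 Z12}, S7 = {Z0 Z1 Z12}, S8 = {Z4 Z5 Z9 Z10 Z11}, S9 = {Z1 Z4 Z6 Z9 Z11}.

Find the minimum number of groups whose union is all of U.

Take {S2, S3, S5, S7, S8}. Their union is {Z0, Z1, Z2, Z3, Z4, Z5, Z6, Z7, Z8, Z9, Z10, Z11, Z12}, which is all 13 points.
No 4 of the 9 groups cover everything (all 126 combinations miss at least one point), so 5 is optimal.

5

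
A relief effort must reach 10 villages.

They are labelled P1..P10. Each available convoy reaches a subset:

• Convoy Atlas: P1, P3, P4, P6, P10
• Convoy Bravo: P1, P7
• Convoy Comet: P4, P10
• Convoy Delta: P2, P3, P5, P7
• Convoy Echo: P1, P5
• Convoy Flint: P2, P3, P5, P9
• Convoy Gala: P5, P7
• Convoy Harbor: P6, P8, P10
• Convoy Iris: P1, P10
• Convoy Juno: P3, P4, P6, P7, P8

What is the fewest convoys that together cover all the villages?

Flint and Iris and Juno together: Flint ∪ Iris ∪ Juno = {P1, P2, P3, P4, P5, P6, P7, P8, P9, P10} — every village is covered.
Only Flint contains P9, so Flint is forced; the remaining 6 villages need at least 2 more convoys (each remaining convoy adds at most 4) — so at least 3 convoys are needed, and 3 is optimal.

3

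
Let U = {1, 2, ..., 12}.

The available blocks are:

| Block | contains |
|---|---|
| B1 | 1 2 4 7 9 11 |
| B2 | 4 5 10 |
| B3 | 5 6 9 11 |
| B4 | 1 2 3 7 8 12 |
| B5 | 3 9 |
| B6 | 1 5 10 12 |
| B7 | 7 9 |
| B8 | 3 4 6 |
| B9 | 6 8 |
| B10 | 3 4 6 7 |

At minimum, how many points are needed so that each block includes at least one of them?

H = {6, 9, 10, 12} meets every block (each contains at least one member of H), and |H| = 4.
No choice of 3 points meets every block, so 4 is the minimum.

4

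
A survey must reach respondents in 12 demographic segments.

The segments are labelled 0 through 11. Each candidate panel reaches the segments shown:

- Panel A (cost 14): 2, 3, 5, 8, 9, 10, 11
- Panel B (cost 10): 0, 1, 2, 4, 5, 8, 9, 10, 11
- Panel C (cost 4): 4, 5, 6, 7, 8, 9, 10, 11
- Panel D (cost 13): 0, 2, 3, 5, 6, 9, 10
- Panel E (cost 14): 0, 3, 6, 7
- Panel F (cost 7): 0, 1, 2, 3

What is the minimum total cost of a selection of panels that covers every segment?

11

C, F together cover every segment (C ∪ F = {0, 1, 2, 3, 4, 5, 6, 7, 8, 9, 10, 11}); total cost 4 + 7 = 11.
No covering selection has total cost below 11.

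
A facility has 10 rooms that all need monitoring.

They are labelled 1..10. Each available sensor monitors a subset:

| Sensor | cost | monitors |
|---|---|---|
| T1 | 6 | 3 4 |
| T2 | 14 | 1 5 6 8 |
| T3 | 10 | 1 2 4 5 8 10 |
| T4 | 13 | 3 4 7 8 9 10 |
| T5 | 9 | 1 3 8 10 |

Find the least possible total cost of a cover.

37

T2, T3, T4 together cover every room (T2 ∪ T3 ∪ T4 = {1, 2, 3, 4, 5, 6, 7, 8, 9, 10}); total cost 14 + 10 + 13 = 37.
No covering selection has total cost below 37.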